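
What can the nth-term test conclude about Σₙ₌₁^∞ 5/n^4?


lim(n→∞) 5/n^4 = 0
lim aₙ = 0 → nth-term test is INCONCLUSIVE
(Need other tests; this is actually a convergent p-series with p=4 > 1)

Inconclusive (lim aₙ = 0; need another test)


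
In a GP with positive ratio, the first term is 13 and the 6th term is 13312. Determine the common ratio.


r^(n-1) = aₙ/a₁
r^5 = 13312/13 = 1024
r = 1024^(1/5)
= 4

r = 4


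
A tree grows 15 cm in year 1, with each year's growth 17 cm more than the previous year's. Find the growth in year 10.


aₙ = a₁ + (n-1)d
= 15 + (10-1)×17
= 15 + 153
= 168

a_10 = 168


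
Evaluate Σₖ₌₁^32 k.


n(n+1)/2 = 32×33/2 = 1056/2 = 528

Σk = 528


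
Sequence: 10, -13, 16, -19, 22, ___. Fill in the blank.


Pattern: alternating sign, magnitude arithmetic (d=3)
Terms: 10, -13, 16, -19, 22
Next term = -25

Next term = -25


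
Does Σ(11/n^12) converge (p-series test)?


p-series test: Σ c/n^p converges if p > 1, diverges if p ≤ 1 (constant c > 0 doesn't affect convergence).
p = 12
12 > 1 → CONVERGES

Converges (p = 12 > 1)


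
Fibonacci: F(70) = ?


Fibonacci sequence: 1, 1, 2, 3, 5, 8, 13, 21, 34, 55, 89, ...
F(70) = 190392490709135

F(70) = 190392490709135


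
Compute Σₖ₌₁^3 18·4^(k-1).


Sₙ = 18×(4^3 - 1)/(4 - 1)
= 18×(64 - 1)/3
= 18×63/3
= 378

S_3 = 378


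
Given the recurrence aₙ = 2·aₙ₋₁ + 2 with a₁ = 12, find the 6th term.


Computing step by step:
a_1 = 12
a_2 = 26
a_3 = 54
a_4 = 110
a_5 = 222
a_6 = 446


a_6 = 446


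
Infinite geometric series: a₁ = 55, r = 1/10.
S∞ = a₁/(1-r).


S∞ = a₁/(1-r) = 55/(1 - 1/10)
= 55/(9/10)
= 550/9

S∞ = 550/9


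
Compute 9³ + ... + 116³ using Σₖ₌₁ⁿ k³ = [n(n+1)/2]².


Σₖ₌9^116 k³ = [116·117/2]² − [8·9/2]²
= 46049796 − 1296 = 46048500

Σk³ = 46048500


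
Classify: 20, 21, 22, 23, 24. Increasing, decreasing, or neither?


Differences: 1, 1, 1, 1
All differences > 0 → strictly INCREASING

Monotonically increasing


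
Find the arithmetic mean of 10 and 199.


AM = (10 + 199)/2 = 209/2 = 104.5

AM = 104.5


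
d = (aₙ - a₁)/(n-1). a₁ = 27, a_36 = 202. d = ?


d = (aₙ - a₁)/(n-1)
= (202 - 27)/(36-1)
= 175/35 = 5

d = 5


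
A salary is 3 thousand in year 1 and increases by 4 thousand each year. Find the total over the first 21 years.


aₙ = 3 + (21-1)×4 = 83
Sₙ = n(a₁+aₙ)/2 = 21×(3+83)/2
= 21×86/2 = 903

S_21 = 903


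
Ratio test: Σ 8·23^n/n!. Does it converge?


aₙ = 8·23^n/n!
a_{n+1}/aₙ = 23^(n+1)/(n+1)! × n!/23^n  (constant 8 cancels)
= 23/(n+1)
L = lim(n→∞) 23/(n+1) = 0
L < 1 → series CONVERGES

Converges (ratio test: L = 0 < 1)


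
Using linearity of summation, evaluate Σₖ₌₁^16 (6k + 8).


Σ(6k+8) = 6·Σk + 8·n
= 6·136 + 8·16
= 816 + 128 = 944

Σ = 944


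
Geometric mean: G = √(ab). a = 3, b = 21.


GM = √(3×21) = √63 = 7.9373

GM = 7.9373


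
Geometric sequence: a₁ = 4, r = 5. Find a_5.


aₙ = a₁·r^(n-1)
= 4×5^4
= 4×625
= 2500

a_5 = 2500


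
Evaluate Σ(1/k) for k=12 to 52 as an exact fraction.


Σₖ₌12^52 1/k = 1/12 + 1/13 + 1/14 + ... + 1/52
= 4704865876296592668539/3099044504245996706400
≈ 1.5182

Sum = 4704865876296592668539/3099044504245996706400 ≈ 1.5182


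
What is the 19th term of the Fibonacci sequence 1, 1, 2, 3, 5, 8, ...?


Fibonacci sequence: 1, 1, 2, 3, 5, 8, 13, 21, 34, 55, 89, ...
F(19) = 4181

F(19) = 4181


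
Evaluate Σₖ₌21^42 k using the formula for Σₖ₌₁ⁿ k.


Σₖ₌21^42 k = Σₖ₌₁^42 k − Σₖ₌₁^20 k
= 42·43/2 − 20·21/2
= 903 − 210 = 693

Σk = 693


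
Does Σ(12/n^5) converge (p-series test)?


p-series test: Σ c/n^p converges if p > 1, diverges if p ≤ 1 (constant c > 0 doesn't affect convergence).
p = 5
5 > 1 → CONVERGES

Converges (p = 5 > 1)


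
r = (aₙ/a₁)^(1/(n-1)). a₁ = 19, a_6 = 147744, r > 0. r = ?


r^(n-1) = aₙ/a₁
r^5 = 147744/19 = 7776
r = 7776^(1/5)
= 6

r = 6


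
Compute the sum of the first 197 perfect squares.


n = 197
n(n+1)(2n+1)/6 = 197×198×395/6
= 15407370/6 = 2567895

Σk² = 2567895


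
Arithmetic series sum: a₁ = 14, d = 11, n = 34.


aₙ = 14 + (34-1)×11 = 377
Sₙ = n(a₁+aₙ)/2 = 34×(14+377)/2
= 34×391/2 = 6647

S_34 = 6647


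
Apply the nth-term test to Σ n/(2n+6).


lim(n→∞) n/(2n+6) = 1/2 = 1/2  (divide numerator and denominator by n)
lim aₙ = 1/2 ≠ 0 → series DIVERGES

Diverges (lim aₙ = 1/2 ≠ 0)


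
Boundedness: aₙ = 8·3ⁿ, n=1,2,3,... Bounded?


aₙ = 8·3ⁿ → as n→∞, aₙ→∞ (since base 3 > 1)
No finite upper bound exists
The sequence is UNBOUNDED

Unbounded (aₙ → ∞ as n → ∞)


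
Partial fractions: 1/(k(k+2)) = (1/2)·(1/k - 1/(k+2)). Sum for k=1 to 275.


1/(k(k+2)) = (1/2)·(1/k - 1/(k+2)) (partial fractions)
Telescoping: Σ = (1/2)·(1 + 1/2 - 1/276 - 1/277) = 114125/152904

Sum = 114125/152904


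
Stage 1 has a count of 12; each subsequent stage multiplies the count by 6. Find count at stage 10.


aₙ = a₁·r^(n-1)
= 12×6^9
= 12×10077696
= 120932352

a_10 = 120932352


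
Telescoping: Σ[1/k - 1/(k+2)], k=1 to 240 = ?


Telescoping with gap 2: two head and two tail terms survive.
= (1 + 1/2) - (1/241 + 1/242)
= 3/2 - 1/241 - 1/242 = 43500/29161

Sum = 43500/29161


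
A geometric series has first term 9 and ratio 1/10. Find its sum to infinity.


S∞ = a₁/(1-r) = 9/(1 - 1/10)
= 9/(9/10)
= 10

S∞ = 10


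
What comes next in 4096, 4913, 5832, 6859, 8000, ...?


Pattern: perfect cubes: n³
Terms: 4096, 4913, 5832, 6859, 8000
Next term = 9261

Next term = 9261


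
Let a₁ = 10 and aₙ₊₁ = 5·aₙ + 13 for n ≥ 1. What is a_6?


Computing step by step:
a_1 = 10
a_2 = 63
a_3 = 328
a_4 = 1653
a_5 = 8278
a_6 = 41403


a_6 = 41403


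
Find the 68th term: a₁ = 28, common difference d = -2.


aₙ = a₁ + (n-1)d
= 28 + (68-1)×-2
= 28 - 134
= -106

a_68 = -106


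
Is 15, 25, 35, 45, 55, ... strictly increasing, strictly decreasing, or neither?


Differences: 10, 10, 10, 10
All differences > 0 → strictly INCREASING

Monotonically increasing


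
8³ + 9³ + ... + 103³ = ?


Σₖ₌8^103 k³ = [103·104/2]² − [7·8/2]²
= 28686736 − 784 = 28685952

Σk³ = 28685952


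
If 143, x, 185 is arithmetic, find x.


AM = (143 + 185)/2 = 328/2 = 164

AM = 164


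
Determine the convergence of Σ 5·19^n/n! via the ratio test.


aₙ = 5·19^n/n!
a_{n+1}/aₙ = 19^(n+1)/(n+1)! × n!/19^n  (constant 5 cancels)
= 19/(n+1)
L = lim(n→∞) 19/(n+1) = 0
L < 1 → series CONVERGES

Converges (ratio test: L = 0 < 1)


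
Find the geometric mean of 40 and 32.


GM = √(40×32) = √1280 = 35.7771

GM = 35.7771


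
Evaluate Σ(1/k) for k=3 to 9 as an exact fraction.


Σₖ₌3^9 1/k = 1/3 + 1/4 + 1/5 + 1/6 + 1/7 + 1/8 + 1/9
= 3349/2520
≈ 1.329

Sum = 3349/2520 ≈ 1.329


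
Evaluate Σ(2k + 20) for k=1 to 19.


Σ(2k+20) = 2·Σk + 20·n
= 2·190 + 20·19
= 380 + 380 = 760

Σ = 760


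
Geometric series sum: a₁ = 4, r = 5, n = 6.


Sₙ = 4×(5^6 - 1)/(5 - 1)
= 4×(15625 - 1)/4
= 4×15624/4
= 15624

S_6 = 15624


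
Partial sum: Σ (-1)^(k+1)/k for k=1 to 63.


S = 1 - 1/2 + 1/3 - 1/4 + 1/5 - 1/6 + 1/7 - 1/8 ± ...
= 0.701
(Full series converges to +ln(2) ≈ +0.6931)

S_63 = 0.701


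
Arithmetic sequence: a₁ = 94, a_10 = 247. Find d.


d = (aₙ - a₁)/(n-1)
= (247 - 94)/(10-1)
= 153/9 = 17

d = 17


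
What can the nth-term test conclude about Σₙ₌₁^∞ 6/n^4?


lim(n→∞) 6/n^4 = 0
lim aₙ = 0 → nth-term test is INCONCLUSIVE
(Need other tests; this is actually a convergent p-series with p=4 > 1)

Inconclusive (lim aₙ = 0; need another test)


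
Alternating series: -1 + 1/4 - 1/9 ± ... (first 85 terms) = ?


S = -1 + 1/4 - 1/9 + 1/16 - 1/25 + 1/36 - 1/49 + 1/64 ± ...
= -0.8225
(Full series converges to -π²/12 ≈ -0.8225)

S_85 = -0.8225


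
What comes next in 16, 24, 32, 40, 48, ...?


Pattern: arithmetic (d=8)
Terms: 16, 24, 32, 40, 48
Next term = 56

Next term = 56


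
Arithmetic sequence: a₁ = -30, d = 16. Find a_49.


aₙ = a₁ + (n-1)d
= -30 + (49-1)×16
= -30 + 768
= 738

a_49 = 738


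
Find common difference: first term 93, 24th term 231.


d = (aₙ - a₁)/(n-1)
= (231 - 93)/(24-1)
= 138/23 = 6

d = 6


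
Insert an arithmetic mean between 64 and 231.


AM = (64 + 231)/2 = 295/2 = 147.5

AM = 147.5


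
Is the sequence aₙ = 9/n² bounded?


a₁ = 9, a₂ = 9/4, a₃ = 9/9, ...
0 < aₙ ≤ 9 for all n ≥ 1
The sequence IS bounded

Bounded (0 < aₙ ≤ 9)


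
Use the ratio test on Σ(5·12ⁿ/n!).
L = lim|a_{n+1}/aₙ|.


aₙ = 5·12^n/n!
a_{n+1}/aₙ = 12^(n+1)/(n+1)! × n!/12^n  (constant 5 cancels)
= 12/(n+1)
L = lim(n→∞) 12/(n+1) = 0
L < 1 → series CONVERGES

Converges (ratio test: L = 0 < 1)


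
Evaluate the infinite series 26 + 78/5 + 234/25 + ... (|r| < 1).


S∞ = a₁/(1-r) = 26/(1 - 3/5)
= 26/(2/5)
= 65

S∞ = 65


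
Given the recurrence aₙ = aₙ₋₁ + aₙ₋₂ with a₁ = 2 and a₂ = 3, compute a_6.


Computing iteratively: 2, 3, 5, 8, 13, 21
a_6 = 21

a_6 = 21


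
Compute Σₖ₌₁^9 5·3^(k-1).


Sₙ = 5×(3^9 - 1)/(3 - 1)
= 5×(19683 - 1)/2
= 5×19682/2
= 49205

S_9 = 49205


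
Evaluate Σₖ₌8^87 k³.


Σₖ₌8^87 k³ = [87·88/2]² − [7·8/2]²
= 14653584 − 784 = 14652800

Σk³ = 14652800


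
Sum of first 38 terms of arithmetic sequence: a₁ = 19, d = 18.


aₙ = 19 + (38-1)×18 = 685
Sₙ = n(a₁+aₙ)/2 = 38×(19+685)/2
= 38×704/2 = 13376

S_38 = 13376


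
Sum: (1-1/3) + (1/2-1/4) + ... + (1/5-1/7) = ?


Telescoping with gap 2: two head and two tail terms survive.
= (1 + 1/2) - (1/6 + 1/7)
= 3/2 - 1/6 - 1/7 = 25/21

Sum = 25/21


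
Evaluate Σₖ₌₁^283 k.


n(n+1)/2 = 283×284/2 = 80372/2 = 40186

Σk = 40186


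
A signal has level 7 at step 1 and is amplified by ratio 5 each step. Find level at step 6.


aₙ = a₁·r^(n-1)
= 7×5^5
= 7×3125
= 21875

a_6 = 21875


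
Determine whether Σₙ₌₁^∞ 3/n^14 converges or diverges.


p-series test: Σ c/n^p converges if p > 1, diverges if p ≤ 1 (constant c > 0 doesn't affect convergence).
p = 14
14 > 1 → CONVERGES

Converges (p = 14 > 1)


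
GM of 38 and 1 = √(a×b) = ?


GM = √(38×1) = √38 = 6.1644

GM = 6.1644


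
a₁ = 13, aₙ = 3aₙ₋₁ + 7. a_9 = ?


Computing step by step:
a_1 = 13
a_2 = 46
a_3 = 145
a_4 = 442
a_5 = 1333
a_6 = 4006
a_7 = 12025
a_8 = 36082
a_9 = 108253


a_9 = 108253


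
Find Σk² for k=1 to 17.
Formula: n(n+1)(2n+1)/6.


n = 17
n(n+1)(2n+1)/6 = 17×18×35/6
= 10710/6 = 1785

Σk² = 1785


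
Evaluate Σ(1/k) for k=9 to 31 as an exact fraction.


Σₖ₌9^31 1/k = 1/9 + 1/10 + 1/11 + ... + 1/31
= 94540143454447/72201776446800
≈ 1.3094

Sum = 94540143454447/72201776446800 ≈ 1.3094


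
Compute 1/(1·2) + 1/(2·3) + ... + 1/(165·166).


1/(k(k+1)) = 1/k - 1/(k+1) (partial fractions)
Telescoping: Σ = 1 - 1/166 = 165/166

Sum = 165/166


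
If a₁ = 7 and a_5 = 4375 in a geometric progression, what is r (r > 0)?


r^(n-1) = aₙ/a₁
r^4 = 4375/7 = 625
r = 625^(1/4)
= ±5; taking r > 0 gives r = 5

r = 5


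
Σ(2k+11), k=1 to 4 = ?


Σ(2k+11) = 2·Σk + 11·n
= 2·10 + 11·4
= 20 + 44 = 64

Σ = 64


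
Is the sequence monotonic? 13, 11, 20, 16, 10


Differences: -2, 9, -4, -6
Difference at position 2 is +9 (> 0) but position 1 is -2 (< 0) — sequence both rises and falls
→ NOT monotonic

Not monotonic


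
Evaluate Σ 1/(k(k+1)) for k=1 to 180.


1/(k(k+1)) = 1/k - 1/(k+1) (partial fractions)
Telescoping: Σ = 1 - 1/181 = 180/181

Sum = 180/181


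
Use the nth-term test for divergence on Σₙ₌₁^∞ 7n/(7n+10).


lim(n→∞) 7n/(7n+10) = 7/7 = 1  (divide numerator and denominator by n)
lim aₙ = 1 ≠ 0 → series DIVERGES

Diverges (lim aₙ = 1 ≠ 0)


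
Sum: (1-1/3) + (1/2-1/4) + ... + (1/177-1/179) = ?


Telescoping with gap 2: two head and two tail terms survive.
= (1 + 1/2) - (1/178 + 1/179)
= 3/2 - 1/178 - 1/179 = 23718/15931

Sum = 23718/15931


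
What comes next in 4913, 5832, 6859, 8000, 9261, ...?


Pattern: perfect cubes: n³
Terms: 4913, 5832, 6859, 8000, 9261
Next term = 10648

Next term = 10648


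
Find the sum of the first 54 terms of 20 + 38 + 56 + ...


aₙ = 20 + (54-1)×18 = 974
Sₙ = n(a₁+aₙ)/2 = 54×(20+974)/2
= 54×994/2 = 26838

S_54 = 26838


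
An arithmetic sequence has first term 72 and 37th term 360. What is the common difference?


d = (aₙ - a₁)/(n-1)
= (360 - 72)/(37-1)
= 288/36 = 8

d = 8


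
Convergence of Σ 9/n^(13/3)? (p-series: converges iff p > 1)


p-series test: Σ c/n^p converges if p > 1, diverges if p ≤ 1 (constant c > 0 doesn't affect convergence).
p = 13/3
13/3 > 1 → CONVERGES

Converges (p = 13/3 > 1)


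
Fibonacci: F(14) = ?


Fibonacci sequence: 1, 1, 2, 3, 5, 8, 13, 21, 34, 55, 89, ...
F(14) = 377

F(14) = 377


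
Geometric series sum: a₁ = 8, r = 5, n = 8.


Sₙ = 8×(5^8 - 1)/(5 - 1)
= 8×(390625 - 1)/4
= 8×390624/4
= 781248

S_8 = 781248


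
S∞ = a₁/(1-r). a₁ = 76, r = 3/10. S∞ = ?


S∞ = a₁/(1-r) = 76/(1 - 3/10)
= 76/(7/10)
= 760/7

S∞ = 760/7


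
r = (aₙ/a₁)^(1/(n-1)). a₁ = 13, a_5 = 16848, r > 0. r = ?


r^(n-1) = aₙ/a₁
r^4 = 16848/13 = 1296
r = 1296^(1/4)
= ±6; taking r > 0 gives r = 6

r = 6


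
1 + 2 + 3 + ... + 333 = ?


n(n+1)/2 = 333×334/2 = 111222/2 = 55611

Σk = 55611


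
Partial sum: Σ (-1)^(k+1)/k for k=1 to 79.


S = 1 - 1/2 + 1/3 - 1/4 + 1/5 - 1/6 + 1/7 - 1/8 ± ...
= 0.6994
(Full series converges to +ln(2) ≈ +0.6931)

S_79 = 0.6994


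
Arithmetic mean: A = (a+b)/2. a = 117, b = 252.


AM = (117 + 252)/2 = 369/2 = 184.5

AM = 184.5


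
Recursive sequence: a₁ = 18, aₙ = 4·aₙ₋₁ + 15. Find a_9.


Computing step by step:
a_1 = 18
a_2 = 87
a_3 = 363
a_4 = 1467
a_5 = 5883
a_6 = 23547
a_7 = 94203
a_8 = 376827
a_9 = 1507323


a_9 = 1507323


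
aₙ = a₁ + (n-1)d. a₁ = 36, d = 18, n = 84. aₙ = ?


aₙ = a₁ + (n-1)d
= 36 + (84-1)×18
= 36 + 1494
= 1530

a_84 = 1530


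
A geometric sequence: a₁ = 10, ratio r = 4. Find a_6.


aₙ = a₁·r^(n-1)
= 10×4^5
= 10×1024
= 10240

a_6 = 10240


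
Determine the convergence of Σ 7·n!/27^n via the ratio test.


aₙ = 7·n!/27^n
a_{n+1}/aₙ = (n+1)!/27^(n+1) × 27^n/n!  (constant 7 cancels)
= (n+1)/27
L = lim(n→∞) (n+1)/27 = ∞
L > 1 → series DIVERGES

Diverges (ratio test: L = ∞ > 1)


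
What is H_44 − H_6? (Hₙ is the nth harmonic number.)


Σₖ₌7^44 1/k = 1/7 + 1/8 + 1/9 + ... + 1/44
= 2587326579632228227/1345655451257488800
≈ 1.9227

Sum = 2587326579632228227/1345655451257488800 ≈ 1.9227


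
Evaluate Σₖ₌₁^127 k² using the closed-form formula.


n = 127
n(n+1)(2n+1)/6 = 127×128×255/6
= 4145280/6 = 690880

Σk² = 690880


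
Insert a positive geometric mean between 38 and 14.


GM = √(38×14) = √532 = 23.0651

GM = 23.0651


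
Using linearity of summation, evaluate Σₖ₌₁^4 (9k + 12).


Σ(9k+12) = 9·Σk + 12·n
= 9·10 + 12·4
= 90 + 48 = 138

Σ = 138


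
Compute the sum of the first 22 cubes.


n(n+1)/2 = 22×23/2 = 253
Σk³ = 253² = 64009

Σk³ = 64009


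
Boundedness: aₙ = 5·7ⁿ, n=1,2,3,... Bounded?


aₙ = 5·7ⁿ → as n→∞, aₙ→∞ (since base 7 > 1)
No finite upper bound exists
The sequence is UNBOUNDED

Unbounded (aₙ → ∞ as n → ∞)


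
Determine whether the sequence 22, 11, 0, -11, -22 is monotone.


Differences: -11, -11, -11, -11
All differences < 0 → strictly DECREASING

Monotonically decreasing


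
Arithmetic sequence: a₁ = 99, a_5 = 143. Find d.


d = (aₙ - a₁)/(n-1)
= (143 - 99)/(5-1)
= 44/4 = 11

d = 11


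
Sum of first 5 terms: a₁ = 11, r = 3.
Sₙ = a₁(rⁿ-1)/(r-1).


Sₙ = 11×(3^5 - 1)/(3 - 1)
= 11×(243 - 1)/2
= 11×242/2
= 1331

S_5 = 1331


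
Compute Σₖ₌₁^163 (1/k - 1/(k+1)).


Telescoping: adjacent terms cancel.
= 1/1 - 1/164
= 1 - 1/164 = 163/164

Sum = 163/164


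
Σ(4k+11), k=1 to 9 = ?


Σ(4k+11) = 4·Σk + 11·n
= 4·45 + 11·9
= 180 + 99 = 279

Σ = 279


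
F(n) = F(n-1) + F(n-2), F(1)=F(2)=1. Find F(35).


Fibonacci sequence: 1, 1, 2, 3, 5, 8, 13, 21, 34, 55, 89, ...
F(35) = 9227465

F(35) = 9227465


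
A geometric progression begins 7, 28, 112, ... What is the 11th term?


aₙ = a₁·r^(n-1)
= 7×4^10
= 7×1048576
= 7340032

a_11 = 7340032


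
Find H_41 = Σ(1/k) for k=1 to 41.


H_41 = 1/1 + 1/2 + 1/3 + ... + 1/41
= 85691034670497533/19914562703599200
≈ 4.3029

H_41 = 85691034670497533/19914562703599200 ≈ 4.3029


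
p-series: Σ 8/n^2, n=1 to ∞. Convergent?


p-series test: Σ c/n^p converges if p > 1, diverges if p ≤ 1 (constant c > 0 doesn't affect convergence).
p = 2
2 > 1 → CONVERGES

Converges (p = 2 > 1)


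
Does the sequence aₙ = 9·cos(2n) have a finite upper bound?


For all n, -1 ≤ cos(2n) ≤ 1, so -9 ≤ 9·cos(2n) ≤ 9
Lower bound: -9, Upper bound: 9
The sequence IS bounded

Bounded (-9 ≤ aₙ ≤ 9)


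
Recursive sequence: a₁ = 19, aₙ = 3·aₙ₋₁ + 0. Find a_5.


Computing step by step:
a_1 = 19
a_2 = 57
a_3 = 171
a_4 = 513
a_5 = 1539


a_5 = 1539


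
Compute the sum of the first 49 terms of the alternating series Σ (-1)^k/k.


S = -1 + 1/2 - 1/3 + 1/4 - 1/5 + 1/6 - 1/7 + 1/8 ± ...
= -0.7032
(Full series converges to -ln(2) ≈ -0.6931)

S_49 = -0.7032


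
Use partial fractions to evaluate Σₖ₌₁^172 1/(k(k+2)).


1/(k(k+2)) = (1/2)·(1/k - 1/(k+2)) (partial fractions)
Telescoping: Σ = (1/2)·(1 + 1/2 - 1/173 - 1/174) = 22403/30102

Sum = 22403/30102


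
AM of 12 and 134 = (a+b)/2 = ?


AM = (12 + 134)/2 = 146/2 = 73

AM = 73


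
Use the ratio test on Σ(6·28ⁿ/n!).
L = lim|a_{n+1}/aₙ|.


aₙ = 6·28^n/n!
a_{n+1}/aₙ = 28^(n+1)/(n+1)! × n!/28^n  (constant 6 cancels)
= 28/(n+1)
L = lim(n→∞) 28/(n+1) = 0
L < 1 → series CONVERGES

Converges (ratio test: L = 0 < 1)


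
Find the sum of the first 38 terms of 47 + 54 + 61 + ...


aₙ = 47 + (38-1)×7 = 306
Sₙ = n(a₁+aₙ)/2 = 38×(47+306)/2
= 38×353/2 = 6707

S_38 = 6707


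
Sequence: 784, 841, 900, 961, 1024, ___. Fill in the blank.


Pattern: perfect squares: n²
Terms: 784, 841, 900, 961, 1024
Next term = 1089

Next term = 1089


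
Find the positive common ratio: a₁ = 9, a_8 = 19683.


r^(n-1) = aₙ/a₁
r^7 = 19683/9 = 2187
r = 2187^(1/7)
= 3

r = 3


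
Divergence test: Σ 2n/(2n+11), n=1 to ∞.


lim(n→∞) 2n/(2n+11) = 2/2 = 1  (divide numerator and denominator by n)
lim aₙ = 1 ≠ 0 → series DIVERGES

Diverges (lim aₙ = 1 ≠ 0)


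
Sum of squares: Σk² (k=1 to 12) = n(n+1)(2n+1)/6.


n = 12
n(n+1)(2n+1)/6 = 12×13×25/6
= 3900/6 = 650

Σk² = 650


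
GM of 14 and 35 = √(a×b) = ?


GM = √(14×35) = √490 = 22.1359

GM = 22.1359


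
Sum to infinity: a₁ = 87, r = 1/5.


S∞ = a₁/(1-r) = 87/(1 - 1/5)
= 87/(4/5)
= 435/4

S∞ = 435/4


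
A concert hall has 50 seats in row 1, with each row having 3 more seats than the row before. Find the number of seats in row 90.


aₙ = a₁ + (n-1)d
= 50 + (90-1)×3
= 50 + 267
= 317

a_90 = 317


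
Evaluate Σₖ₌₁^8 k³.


n(n+1)/2 = 8×9/2 = 36
Σk³ = 36² = 1296

Σk³ = 1296


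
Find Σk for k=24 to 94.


Σₖ₌24^94 k = Σₖ₌₁^94 k − Σₖ₌₁^23 k
= 94·95/2 − 23·24/2
= 4465 − 276 = 4189

Σk = 4189


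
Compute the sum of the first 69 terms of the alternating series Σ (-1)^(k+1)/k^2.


S = 1 - 1/4 + 1/9 - 1/16 + 1/25 - 1/36 + 1/49 - 1/64 ± ...
= 0.8226
(Full series converges to +π²/12 ≈ +0.8225)

S_69 = 0.8226


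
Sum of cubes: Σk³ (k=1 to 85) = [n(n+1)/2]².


n(n+1)/2 = 85×86/2 = 3655
Σk³ = 3655² = 13359025

Σk³ = 13359025


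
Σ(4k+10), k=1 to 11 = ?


Σ(4k+10) = 4·Σk + 10·n
= 4·66 + 10·11
= 264 + 110 = 374

Σ = 374


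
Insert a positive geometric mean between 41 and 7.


GM = √(41×7) = √287 = 16.9411

GM = 16.9411


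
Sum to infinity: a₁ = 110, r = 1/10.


S∞ = a₁/(1-r) = 110/(1 - 1/10)
= 110/(9/10)
= 1100/9

S∞ = 1100/9


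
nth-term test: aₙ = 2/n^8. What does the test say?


lim(n→∞) 2/n^8 = 0
lim aₙ = 0 → nth-term test is INCONCLUSIVE
(Need other tests; this is actually a convergent p-series with p=8 > 1)

Inconclusive (lim aₙ = 0; need another test)


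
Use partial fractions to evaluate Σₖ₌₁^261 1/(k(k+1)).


1/(k(k+1)) = 1/k - 1/(k+1) (partial fractions)
Telescoping: Σ = 1 - 1/262 = 261/262

Sum = 261/262


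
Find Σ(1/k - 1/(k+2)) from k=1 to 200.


Telescoping with gap 2: two head and two tail terms survive.
= (1 + 1/2) - (1/201 + 1/202)
= 3/2 - 1/201 - 1/202 = 30250/20301

Sum = 30250/20301


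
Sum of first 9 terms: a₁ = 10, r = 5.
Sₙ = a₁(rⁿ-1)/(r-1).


Sₙ = 10×(5^9 - 1)/(5 - 1)
= 10×(1953125 - 1)/4
= 10×1953124/4
= 4882810

S_9 = 4882810


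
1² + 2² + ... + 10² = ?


n = 10
n(n+1)(2n+1)/6 = 10×11×21/6
= 2310/6 = 385

Σk² = 385


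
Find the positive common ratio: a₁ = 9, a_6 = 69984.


r^(n-1) = aₙ/a₁
r^5 = 69984/9 = 7776
r = 7776^(1/5)
= 6

r = 6


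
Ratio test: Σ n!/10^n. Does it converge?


aₙ = n!/10^n
a_{n+1}/aₙ = (n+1)!/10^(n+1) × 10^n/n!
= (n+1)/10
L = lim(n→∞) (n+1)/10 = ∞
L > 1 → series DIVERGES

Diverges (ratio test: L = ∞ > 1)


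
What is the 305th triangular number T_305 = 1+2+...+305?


n(n+1)/2 = 305×306/2 = 93330/2 = 46665

Σk = 46665


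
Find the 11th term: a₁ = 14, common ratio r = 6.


aₙ = a₁·r^(n-1)
= 14×6^10
= 14×60466176
= 846526464

a_11 = 846526464


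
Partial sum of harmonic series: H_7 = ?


H_7 = 1/1 + 1/2 + 1/3 + 1/4 + 1/5 + 1/6 + 1/7
= 363/140
≈ 2.5929

H_7 = 363/140 ≈ 2.5929


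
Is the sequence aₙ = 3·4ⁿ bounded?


aₙ = 3·4ⁿ → as n→∞, aₙ→∞ (since base 4 > 1)
No finite upper bound exists
The sequence is UNBOUNDED

Unbounded (aₙ → ∞ as n → ∞)


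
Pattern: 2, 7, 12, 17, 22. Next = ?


Pattern: arithmetic (d=5)
Terms: 2, 7, 12, 17, 22
Next term = 27

Next term = 27


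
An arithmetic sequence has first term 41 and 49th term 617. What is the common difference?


d = (aₙ - a₁)/(n-1)
= (617 - 41)/(49-1)
= 576/48 = 12

d = 12


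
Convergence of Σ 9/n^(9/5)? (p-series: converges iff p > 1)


p-series test: Σ c/n^p converges if p > 1, diverges if p ≤ 1 (constant c > 0 doesn't affect convergence).
p = 9/5
9/5 > 1 → CONVERGES

Converges (p = 9/5 > 1)


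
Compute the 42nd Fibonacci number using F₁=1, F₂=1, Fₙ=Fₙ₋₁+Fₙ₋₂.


Fibonacci sequence: 1, 1, 2, 3, 5, 8, 13, 21, 34, 55, 89, ...
F(42) = 267914296

F(42) = 267914296


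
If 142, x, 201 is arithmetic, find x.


AM = (142 + 201)/2 = 343/2 = 171.5

AM = 171.5


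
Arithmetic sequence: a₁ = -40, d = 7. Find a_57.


aₙ = a₁ + (n-1)d
= -40 + (57-1)×7
= -40 + 392
= 352

a_57 = 352


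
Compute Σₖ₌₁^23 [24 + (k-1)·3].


aₙ = 24 + (23-1)×3 = 90
Sₙ = n(a₁+aₙ)/2 = 23×(24+90)/2
= 23×114/2 = 1311

S_23 = 1311


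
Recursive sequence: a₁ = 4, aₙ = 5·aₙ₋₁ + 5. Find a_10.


Computing step by step:
a_1 = 4
a_2 = 25
a_3 = 130
a_4 = 655
a_5 = 3280
a_6 = 16405
a_7 = 82030
a_8 = 410155
a_9 = 2050780
a_10 = 10253905


a_10 = 10253905


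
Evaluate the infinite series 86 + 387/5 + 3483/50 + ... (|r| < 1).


S∞ = a₁/(1-r) = 86/(1 - 9/10)
= 86/(1/10)
= 860

S∞ = 860


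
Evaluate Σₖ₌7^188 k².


Σₖ₌7^188 k² = Σₖ₌₁^188 k² − Σₖ₌₁^6 k²
= 188·189·377/6 − 6·7·13/6
= 2232594 − 91 = 2232503

Σk² = 2232503


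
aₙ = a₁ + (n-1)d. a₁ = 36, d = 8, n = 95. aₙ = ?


aₙ = a₁ + (n-1)d
= 36 + (95-1)×8
= 36 + 752
= 788

a_95 = 788


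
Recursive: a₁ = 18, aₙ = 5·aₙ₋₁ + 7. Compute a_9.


Computing step by step:
a_1 = 18
a_2 = 97
a_3 = 492
a_4 = 2467
a_5 = 12342
a_6 = 61717
a_7 = 308592
a_8 = 1542967
a_9 = 7714842


a_9 = 7714842


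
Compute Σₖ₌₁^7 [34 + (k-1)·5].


aₙ = 34 + (7-1)×5 = 64
Sₙ = n(a₁+aₙ)/2 = 7×(34+64)/2
= 7×98/2 = 343

S_7 = 343


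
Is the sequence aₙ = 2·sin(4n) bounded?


For all n, -1 ≤ sin(4n) ≤ 1, so -2 ≤ 2·sin(4n) ≤ 2
Lower bound: -2, Upper bound: 2
The sequence IS bounded

Bounded (-2 ≤ aₙ ≤ 2)


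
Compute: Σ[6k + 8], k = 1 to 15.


Σ(6k+8) = 6·Σk + 8·n
= 6·120 + 8·15
= 720 + 120 = 840

Σ = 840


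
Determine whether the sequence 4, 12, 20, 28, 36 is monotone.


Differences: 8, 8, 8, 8
All differences > 0 → strictly INCREASING

Monotonically increasing


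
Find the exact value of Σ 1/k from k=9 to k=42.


Σₖ₌9^42 1/k = 1/9 + 1/10 + 1/11 + ... + 1/42
= 32040254434491593/19914562703599200
≈ 1.6089

Sum = 32040254434491593/19914562703599200 ≈ 1.6089


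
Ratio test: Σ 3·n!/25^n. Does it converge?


aₙ = 3·n!/25^n
a_{n+1}/aₙ = (n+1)!/25^(n+1) × 25^n/n!  (constant 3 cancels)
= (n+1)/25
L = lim(n→∞) (n+1)/25 = ∞
L > 1 → series DIVERGES

Diverges (ratio test: L = ∞ > 1)


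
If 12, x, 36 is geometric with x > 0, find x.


GM = √(12×36) = √432 = 20.7846

GM = 20.7846


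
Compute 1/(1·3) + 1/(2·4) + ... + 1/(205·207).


1/(k(k+2)) = (1/2)·(1/k - 1/(k+2)) (partial fractions)
Telescoping: Σ = (1/2)·(1 + 1/2 - 1/206 - 1/207) = 31775/42642

Sum = 31775/42642


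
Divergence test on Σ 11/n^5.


lim(n→∞) 11/n^5 = 0
lim aₙ = 0 → nth-term test is INCONCLUSIVE
(Need other tests; this is actually a convergent p-series with p=5 > 1)

Inconclusive (lim aₙ = 0; need another test)


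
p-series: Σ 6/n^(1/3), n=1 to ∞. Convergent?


p-series test: Σ c/n^p converges if p > 1, diverges if p ≤ 1 (constant c > 0 doesn't affect convergence).
p = 1/3
1/3 ≤ 1 → DIVERGES

Diverges (p = 1/3 ≤ 1)


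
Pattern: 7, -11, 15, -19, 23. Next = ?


Pattern: alternating sign, magnitude arithmetic (d=4)
Terms: 7, -11, 15, -19, 23
Next term = -27

Next term = -27


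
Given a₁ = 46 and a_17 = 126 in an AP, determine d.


d = (aₙ - a₁)/(n-1)
= (126 - 46)/(17-1)
= 80/16 = 5

d = 5


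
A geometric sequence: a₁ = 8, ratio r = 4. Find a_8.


aₙ = a₁·r^(n-1)
= 8×4^7
= 8×16384
= 131072

a_8 = 131072


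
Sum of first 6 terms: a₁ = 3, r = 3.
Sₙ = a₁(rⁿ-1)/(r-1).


Sₙ = 3×(3^6 - 1)/(3 - 1)
= 3×(729 - 1)/2
= 3×728/2
= 1092

S_6 = 1092


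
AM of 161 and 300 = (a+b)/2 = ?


AM = (161 + 300)/2 = 461/2 = 230.5

AM = 230.5


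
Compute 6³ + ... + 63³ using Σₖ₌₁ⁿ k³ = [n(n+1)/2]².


Σₖ₌6^63 k³ = [63·64/2]² − [5·6/2]²
= 4064256 − 225 = 4064031

Σk³ = 4064031


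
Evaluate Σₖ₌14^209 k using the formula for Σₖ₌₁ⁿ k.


Σₖ₌14^209 k = Σₖ₌₁^209 k − Σₖ₌₁^13 k
= 209·210/2 − 13·14/2
= 21945 − 91 = 21854

Σk = 21854


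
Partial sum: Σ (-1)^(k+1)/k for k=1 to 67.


S = 1 - 1/2 + 1/3 - 1/4 + 1/5 - 1/6 + 1/7 - 1/8 ± ...
= 0.7006
(Full series converges to +ln(2) ≈ +0.6931)

S_67 = 0.7006


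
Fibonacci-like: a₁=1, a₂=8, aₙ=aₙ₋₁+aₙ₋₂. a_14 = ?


Computing iteratively: 1, 8, 9, 17, 26, 43, 69, 112, 181, 293, 474, 767, ...
a_14 = 2008

a_14 = 2008


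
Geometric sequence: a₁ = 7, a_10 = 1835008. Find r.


r^(n-1) = aₙ/a₁
r^9 = 1835008/7 = 262144
r = 262144^(1/9)
= 4

r = 4


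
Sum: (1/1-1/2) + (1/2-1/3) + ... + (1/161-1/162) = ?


Telescoping: adjacent terms cancel.
= 1/1 - 1/162
= 1 - 1/162 = 161/162

Sum = 161/162


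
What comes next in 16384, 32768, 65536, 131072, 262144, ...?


Pattern: powers of 2: 2ⁿ
Terms: 16384, 32768, 65536, 131072, 262144
Next term = 524288

Next term = 524288


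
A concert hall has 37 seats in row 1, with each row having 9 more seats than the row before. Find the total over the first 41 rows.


aₙ = 37 + (41-1)×9 = 397
Sₙ = n(a₁+aₙ)/2 = 41×(37+397)/2
= 41×434/2 = 8897

S_41 = 8897


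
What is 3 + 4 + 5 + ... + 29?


Σₖ₌3^29 k = Σₖ₌₁^29 k − Σₖ₌₁^2 k
= 29·30/2 − 2·3/2
= 435 − 3 = 432

Σk = 432


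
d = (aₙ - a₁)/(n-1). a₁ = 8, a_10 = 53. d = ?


d = (aₙ - a₁)/(n-1)
= (53 - 8)/(10-1)
= 45/9 = 5

d = 5


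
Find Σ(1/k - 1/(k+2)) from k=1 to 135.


Telescoping with gap 2: two head and two tail terms survive.
= (1 + 1/2) - (1/136 + 1/137)
= 3/2 - 1/136 - 1/137 = 27675/18632

Sum = 27675/18632


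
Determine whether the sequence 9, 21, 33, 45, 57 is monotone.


Differences: 12, 12, 12, 12
All differences > 0 → strictly INCREASING

Monotonically increasing


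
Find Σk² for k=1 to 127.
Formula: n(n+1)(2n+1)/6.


n = 127
n(n+1)(2n+1)/6 = 127×128×255/6
= 4145280/6 = 690880

Σk² = 690880


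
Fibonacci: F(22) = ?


Fibonacci sequence: 1, 1, 2, 3, 5, 8, 13, 21, 34, 55, 89, ...
F(22) = 17711

F(22) = 17711


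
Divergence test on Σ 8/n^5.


lim(n→∞) 8/n^5 = 0
lim aₙ = 0 → nth-term test is INCONCLUSIVE
(Need other tests; this is actually a convergent p-series with p=5 > 1)

Inconclusive (lim aₙ = 0; need another test)


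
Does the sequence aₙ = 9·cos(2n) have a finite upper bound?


For all n, -1 ≤ cos(2n) ≤ 1, so -9 ≤ 9·cos(2n) ≤ 9
Lower bound: -9, Upper bound: 9
The sequence IS bounded

Bounded (-9 ≤ aₙ ≤ 9)


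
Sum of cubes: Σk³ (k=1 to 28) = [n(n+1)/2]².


n(n+1)/2 = 28×29/2 = 406
Σk³ = 406² = 164836

Σk³ = 164836


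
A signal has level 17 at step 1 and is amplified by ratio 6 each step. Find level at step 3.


aₙ = a₁·r^(n-1)
= 17×6^2
= 17×36
= 612

a_3 = 612


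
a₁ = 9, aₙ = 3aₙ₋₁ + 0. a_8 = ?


Computing step by step:
a_1 = 9
a_2 = 27
a_3 = 81
a_4 = 243
a_5 = 729
a_6 = 2187
a_7 = 6561
a_8 = 19683


a_8 = 19683


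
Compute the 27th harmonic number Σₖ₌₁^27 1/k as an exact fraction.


H_27 = 1/1 + 1/2 + 1/3 + ... + 1/27
= 312536252003/80313433200
≈ 3.8915

H_27 = 312536252003/80313433200 ≈ 3.8915


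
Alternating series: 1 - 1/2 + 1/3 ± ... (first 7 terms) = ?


S = 1 - 1/2 + 1/3 - 1/4 + 1/5 - 1/6 + 1/7
= 0.7595
(Full series converges to +ln(2) ≈ +0.6931)

S_7 = 0.7595


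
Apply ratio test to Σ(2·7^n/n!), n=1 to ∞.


aₙ = 2·7^n/n!
a_{n+1}/aₙ = 7^(n+1)/(n+1)! × n!/7^n  (constant 2 cancels)
= 7/(n+1)
L = lim(n→∞) 7/(n+1) = 0
L < 1 → series CONVERGES

Converges (ratio test: L = 0 < 1)


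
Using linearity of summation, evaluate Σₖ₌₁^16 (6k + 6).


Σ(6k+6) = 6·Σk + 6·n
= 6·136 + 6·16
= 816 + 96 = 912

Σ = 912


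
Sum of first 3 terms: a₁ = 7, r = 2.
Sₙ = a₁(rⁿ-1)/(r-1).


Sₙ = 7×(2^3 - 1)/(2 - 1)
= 7×(8 - 1)/1
= 7×7/1
= 49

S_3 = 49


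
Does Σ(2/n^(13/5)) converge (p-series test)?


p-series test: Σ c/n^p converges if p > 1, diverges if p ≤ 1 (constant c > 0 doesn't affect convergence).
p = 13/5
13/5 > 1 → CONVERGES

Converges (p = 13/5 > 1)


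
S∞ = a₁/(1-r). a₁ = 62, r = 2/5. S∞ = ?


S∞ = a₁/(1-r) = 62/(1 - 2/5)
= 62/(3/5)
= 310/3

S∞ = 310/3


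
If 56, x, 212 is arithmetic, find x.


AM = (56 + 212)/2 = 268/2 = 134

AM = 134


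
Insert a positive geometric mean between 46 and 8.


GM = √(46×8) = √368 = 19.1833

GM = 19.1833


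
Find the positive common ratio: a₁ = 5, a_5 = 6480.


r^(n-1) = aₙ/a₁
r^4 = 6480/5 = 1296
r = 1296^(1/4)
= ±6; taking r > 0 gives r = 6

r = 6


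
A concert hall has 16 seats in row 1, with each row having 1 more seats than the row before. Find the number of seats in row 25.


aₙ = a₁ + (n-1)d
= 16 + (25-1)×1
= 16 + 24
= 40

a_25 = 40


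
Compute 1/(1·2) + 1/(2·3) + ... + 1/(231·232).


1/(k(k+1)) = 1/k - 1/(k+1) (partial fractions)
Telescoping: Σ = 1 - 1/232 = 231/232

Sum = 231/232


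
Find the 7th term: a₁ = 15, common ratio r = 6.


aₙ = a₁·r^(n-1)
= 15×6^6
= 15×46656
= 699840

a_7 = 699840


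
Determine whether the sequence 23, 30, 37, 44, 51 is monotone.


Differences: 7, 7, 7, 7
All differences > 0 → strictly INCREASING

Monotonically increasing


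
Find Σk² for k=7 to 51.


Σₖ₌7^51 k² = Σₖ₌₁^51 k² − Σₖ₌₁^6 k²
= 51·52·103/6 − 6·7·13/6
= 45526 − 91 = 45435

Σk² = 45435


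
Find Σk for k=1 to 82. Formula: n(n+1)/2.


n(n+1)/2 = 82×83/2 = 6806/2 = 3403

Σk = 3403


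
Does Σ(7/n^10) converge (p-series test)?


p-series test: Σ c/n^p converges if p > 1, diverges if p ≤ 1 (constant c > 0 doesn't affect convergence).
p = 10
10 > 1 → CONVERGES

Converges (p = 10 > 1)


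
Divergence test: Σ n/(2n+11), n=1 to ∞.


lim(n→∞) n/(2n+11) = 1/2 = 1/2  (divide numerator and denominator by n)
lim aₙ = 1/2 ≠ 0 → series DIVERGES

Diverges (lim aₙ = 1/2 ≠ 0)


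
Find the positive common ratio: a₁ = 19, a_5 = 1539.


r^(n-1) = aₙ/a₁
r^4 = 1539/19 = 81
r = 81^(1/4)
= ±3; taking r > 0 gives r = 3

r = 3


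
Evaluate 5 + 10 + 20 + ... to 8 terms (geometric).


Sₙ = 5×(2^8 - 1)/(2 - 1)
= 5×(256 - 1)/1
= 5×255/1
= 1275

S_8 = 1275


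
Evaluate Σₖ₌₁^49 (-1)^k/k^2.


S = -1 + 1/4 - 1/9 + 1/16 - 1/25 + 1/36 - 1/49 + 1/64 ± ...
= -0.8227
(Full series converges to -π²/12 ≈ -0.8225)

S_49 = -0.8227


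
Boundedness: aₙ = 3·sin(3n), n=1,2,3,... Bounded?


For all n, -1 ≤ sin(3n) ≤ 1, so -3 ≤ 3·sin(3n) ≤ 3
Lower bound: -3, Upper bound: 3
The sequence IS bounded

Bounded (-3 ≤ aₙ ≤ 3)


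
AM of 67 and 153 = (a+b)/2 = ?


AM = (67 + 153)/2 = 220/2 = 110

AM = 110


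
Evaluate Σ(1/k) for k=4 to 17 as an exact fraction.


Σₖ₌4^17 1/k = 1/4 + 1/5 + 1/6 + ... + 1/17
= 19679783/12252240
≈ 1.6062

Sum = 19679783/12252240 ≈ 1.6062


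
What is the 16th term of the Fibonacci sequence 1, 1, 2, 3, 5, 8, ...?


Fibonacci sequence: 1, 1, 2, 3, 5, 8, 13, 21, 34, 55, 89, ...
F(16) = 987

F(16) = 987


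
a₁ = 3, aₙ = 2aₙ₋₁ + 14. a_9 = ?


Computing step by step:
a_1 = 3
a_2 = 20
a_3 = 54
a_4 = 122
a_5 = 258
a_6 = 530
a_7 = 1074
a_8 = 2162
a_9 = 4338


a_9 = 4338


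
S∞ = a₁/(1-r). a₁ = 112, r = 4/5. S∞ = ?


S∞ = a₁/(1-r) = 112/(1 - 4/5)
= 112/(1/5)
= 560

S∞ = 560


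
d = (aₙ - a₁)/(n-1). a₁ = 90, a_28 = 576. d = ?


d = (aₙ - a₁)/(n-1)
= (576 - 90)/(28-1)
= 486/27 = 18

d = 18


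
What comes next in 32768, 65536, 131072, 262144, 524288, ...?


Pattern: powers of 2: 2ⁿ
Terms: 32768, 65536, 131072, 262144, 524288
Next term = 1048576

Next term = 1048576


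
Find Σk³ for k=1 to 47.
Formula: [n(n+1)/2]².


n(n+1)/2 = 47×48/2 = 1128
Σk³ = 1128² = 1272384

Σk³ = 1272384


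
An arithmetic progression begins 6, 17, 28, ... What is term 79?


aₙ = a₁ + (n-1)d
= 6 + (79-1)×11
= 6 + 858
= 864

a_79 = 864


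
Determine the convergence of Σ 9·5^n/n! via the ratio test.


aₙ = 9·5^n/n!
a_{n+1}/aₙ = 5^(n+1)/(n+1)! × n!/5^n  (constant 9 cancels)
= 5/(n+1)
L = lim(n→∞) 5/(n+1) = 0
L < 1 → series CONVERGES

Converges (ratio test: L = 0 < 1)


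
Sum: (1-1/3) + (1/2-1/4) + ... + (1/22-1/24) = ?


Telescoping with gap 2: two head and two tail terms survive.
= (1 + 1/2) - (1/23 + 1/24)
= 3/2 - 1/23 - 1/24 = 781/552

Sum = 781/552


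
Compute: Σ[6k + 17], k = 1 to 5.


Σ(6k+17) = 6·Σk + 17·n
= 6·15 + 17·5
= 90 + 85 = 175

Σ = 175


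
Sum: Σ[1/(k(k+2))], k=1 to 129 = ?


1/(k(k+2)) = (1/2)·(1/k - 1/(k+2)) (partial fractions)
Telescoping: Σ = (1/2)·(1 + 1/2 - 1/130 - 1/131) = 6321/8515

Sum = 6321/8515


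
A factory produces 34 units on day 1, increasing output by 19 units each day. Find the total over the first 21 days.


aₙ = 34 + (21-1)×19 = 414
Sₙ = n(a₁+aₙ)/2 = 21×(34+414)/2
= 21×448/2 = 4704

S_21 = 4704


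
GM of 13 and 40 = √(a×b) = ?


GM = √(13×40) = √520 = 22.8035

GM = 22.8035


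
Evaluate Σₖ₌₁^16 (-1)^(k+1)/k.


S = 1 - 1/2 + 1/3 - 1/4 + 1/5 - 1/6 + 1/7 - 1/8 ± ...
= 0.6629
(Full series converges to +ln(2) ≈ +0.6931)

S_16 = 0.6629


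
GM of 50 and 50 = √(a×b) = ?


GM = √(50×50) = √2500 = 50

GM = 50


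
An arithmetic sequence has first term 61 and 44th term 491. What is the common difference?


d = (aₙ - a₁)/(n-1)
= (491 - 61)/(44-1)
= 430/43 = 10

d = 10


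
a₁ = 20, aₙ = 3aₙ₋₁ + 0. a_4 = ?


Computing step by step:
a_1 = 20
a_2 = 60
a_3 = 180
a_4 = 540


a_4 = 540


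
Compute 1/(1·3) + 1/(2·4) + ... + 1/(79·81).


1/(k(k+2)) = (1/2)·(1/k - 1/(k+2)) (partial fractions)
Telescoping: Σ = (1/2)·(1 + 1/2 - 1/80 - 1/81) = 9559/12960

Sum = 9559/12960


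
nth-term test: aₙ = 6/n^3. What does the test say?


lim(n→∞) 6/n^3 = 0
lim aₙ = 0 → nth-term test is INCONCLUSIVE
(Need other tests; this is actually a convergent p-series with p=3 > 1)

Inconclusive (lim aₙ = 0; need another test)


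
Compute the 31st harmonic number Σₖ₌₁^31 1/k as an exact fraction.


H_31 = 1/1 + 1/2 + 1/3 + ... + 1/31
= 290774257297357/72201776446800
≈ 4.0272

H_31 = 290774257297357/72201776446800 ≈ 4.0272


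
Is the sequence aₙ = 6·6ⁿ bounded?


aₙ = 6·6ⁿ → as n→∞, aₙ→∞ (since base 6 > 1)
No finite upper bound exists
The sequence is UNBOUNDED

Unbounded (aₙ → ∞ as n → ∞)


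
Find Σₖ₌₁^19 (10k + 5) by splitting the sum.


Σ(10k+5) = 10·Σk + 5·n
= 10·190 + 5·19
= 1900 + 95 = 1995

Σ = 1995


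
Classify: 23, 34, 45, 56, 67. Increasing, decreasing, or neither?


Differences: 11, 11, 11, 11
All differences > 0 → strictly INCREASING

Monotonically increasing


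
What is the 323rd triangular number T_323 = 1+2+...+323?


n(n+1)/2 = 323×324/2 = 104652/2 = 52326

Σk = 52326


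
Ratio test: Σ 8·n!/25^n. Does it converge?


aₙ = 8·n!/25^n
a_{n+1}/aₙ = (n+1)!/25^(n+1) × 25^n/n!  (constant 8 cancels)
= (n+1)/25
L = lim(n→∞) (n+1)/25 = ∞
L > 1 → series DIVERGES

Diverges (ratio test: L = ∞ > 1)


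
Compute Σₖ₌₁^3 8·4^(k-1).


Sₙ = 8×(4^3 - 1)/(4 - 1)
= 8×(64 - 1)/3
= 8×63/3
= 168

S_3 = 168


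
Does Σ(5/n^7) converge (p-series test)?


p-series test: Σ c/n^p converges if p > 1, diverges if p ≤ 1 (constant c > 0 doesn't affect convergence).
p = 7
7 > 1 → CONVERGES

Converges (p = 7 > 1)


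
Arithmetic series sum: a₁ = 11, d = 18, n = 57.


aₙ = 11 + (57-1)×18 = 1019
Sₙ = n(a₁+aₙ)/2 = 57×(11+1019)/2
= 57×1030/2 = 29355

S_57 = 29355


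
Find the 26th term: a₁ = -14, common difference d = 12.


aₙ = a₁ + (n-1)d
= -14 + (26-1)×12
= -14 + 300
= 286

a_26 = 286


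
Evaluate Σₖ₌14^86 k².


Σₖ₌14^86 k² = Σₖ₌₁^86 k² − Σₖ₌₁^13 k²
= 86·87·173/6 − 13·14·27/6
= 215731 − 819 = 214912

Σk² = 214912
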